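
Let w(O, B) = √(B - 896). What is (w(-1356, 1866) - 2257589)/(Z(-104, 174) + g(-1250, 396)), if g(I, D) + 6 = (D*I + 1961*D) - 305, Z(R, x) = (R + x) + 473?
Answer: -2257589/281788 + √970/281788 ≈ -8.0116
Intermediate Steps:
w(O, B) = √(-896 + B)
Z(R, x) = 473 + R + x
g(I, D) = -311 + 1961*D + D*I (g(I, D) = -6 + ((D*I + 1961*D) - 305) = -6 + ((1961*D + D*I) - 305) = -6 + (-305 + 1961*D + D*I) = -311 + 1961*D + D*I)
(w(-1356, 1866) - 2257589)/(Z(-104, 174) + g(-1250, 396)) = (√(-896 + 1866) - 2257589)/((473 - 104 + 174) + (-311 + 1961*396 + 396*(-1250))) = (√970 - 2257589)/(543 + (-311 + 776556 - 495000)) = (-2257589 + √970)/(543 + 281245) = (-2257589 + √970)/281788 = (-2257589 + √970)*(1/281788) = -2257589/281788 + √970/281788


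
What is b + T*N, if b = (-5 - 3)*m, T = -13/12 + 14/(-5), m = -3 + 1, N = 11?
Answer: -1603/60 ≈ -26.717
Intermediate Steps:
m = -2
T = -233/60 (T = -13*1/12 + 14*(-⅕) = -13/12 - 14/5 = -233/60 ≈ -3.8833)
b = 16 (b = (-5 - 3)*(-2) = -8*(-2) = 16)
b + T*N = 16 - 233/60*11 = 16 - 2563/60 = -1603/60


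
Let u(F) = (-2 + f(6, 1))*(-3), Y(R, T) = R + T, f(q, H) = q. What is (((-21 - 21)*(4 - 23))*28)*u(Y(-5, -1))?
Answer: -268128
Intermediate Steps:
u(F) = -12 (u(F) = (-2 + 6)*(-3) = 4*(-3) = -12)
(((-21 - 21)*(4 - 23))*28)*u(Y(-5, -1)) = (((-21 - 21)*(4 - 23))*28)*(-12) = (-42*(-19)*28)*(-12) = (798*28)*(-12) = 22344*(-12) = -268128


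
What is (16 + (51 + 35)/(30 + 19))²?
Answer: 756900/2401 ≈ 315.24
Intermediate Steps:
(16 + (51 + 35)/(30 + 19))² = (16 + 86/49)² = (870/49)² = 756900/2401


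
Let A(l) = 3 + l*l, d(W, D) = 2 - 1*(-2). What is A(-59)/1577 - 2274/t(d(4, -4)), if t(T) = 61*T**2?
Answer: -92857/769576 ≈ -0.12066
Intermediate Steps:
d(W, D) = 4 (d(W, D) = 2 + 2 = 4)
A(l) = 3 + l**2
A(-59)/1577 - 2274/t(d(4, -4)) = (3 + (-59)**2)/1577 - 2274/(61*4**2) = (3 + 3481)*(1/1577) - 2274/(61*16) = 3484*(1/1577) - 2274/976 = 3484/1577 - 2274*1/976 = 3484/1577 - 1137/488 = -92857/769576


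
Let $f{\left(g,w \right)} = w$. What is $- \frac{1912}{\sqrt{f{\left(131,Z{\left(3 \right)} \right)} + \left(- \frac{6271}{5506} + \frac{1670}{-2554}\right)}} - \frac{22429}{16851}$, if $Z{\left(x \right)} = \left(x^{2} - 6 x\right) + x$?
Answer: $- \frac{22429}{16851} + \frac{1912 i \sqrt{42806143156882}}{18264183} \approx -1.331 + 684.92 i$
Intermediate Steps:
$Z{\left(x \right)} = x^{2} - 5 x$
$- \frac{1912}{\sqrt{f{\left(131,Z{\left(3 \right)} \right)} + \left(- \frac{6271}{5506} + \frac{1670}{-2554}\right)}} - \frac{22429}{16851} = - \frac{1912}{\sqrt{3 \left(-5 + 3\right) + \left(- \frac{6271}{5506} + \frac{1670}{-2554}\right)}} - \frac{22429}{16851} = - \frac{1912}{\sqrt{3 \left(-2\right) + \left(\left(-6271\right) \frac{1}{5506} + 1670 \left(- \frac{1}{2554}\right)\right)}} - \frac{22429}{16851} = - \frac{1912}{\sqrt{-6 - \frac{12605577}{7031162}}} - \frac{22429}{16851} = - \frac{1912}{\sqrt{- \frac{54792549}{7031162}}} - \frac{22429}{16851} = - \frac{1912}{\frac{3}{7031162} i \sqrt{42806143156882}} - \frac{22429}{16851} = - 1912 \left(- \frac{i \sqrt{42806143156882}}{18264183}\right) - \frac{22429}{16851} = \frac{1912 i \sqrt{42806143156882}}{18264183} - \frac{22429}{16851} = - \frac{22429}{16851} + \frac{1912 i \sqrt{42806143156882}}{18264183}$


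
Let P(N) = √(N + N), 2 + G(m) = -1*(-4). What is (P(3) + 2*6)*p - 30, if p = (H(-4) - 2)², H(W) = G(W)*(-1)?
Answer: 162 + 16*√6 ≈ 201.19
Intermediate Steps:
G(m) = 2 (G(m) = -2 - 1*(-4) = -2 + 4 = 2)
H(W) = -2 (H(W) = 2*(-1) = -2)
p = 16 (p = (-2 - 2)² = (-4)² = 16)
P(N) = √2*√N (P(N) = √(2*N) = √2*√N)
(P(3) + 2*6)*p - 30 = (√2*√3 + 2*6)*16 - 30 = (√6 + 12)*16 - 30 = (12 + √6)*16 - 30 = (192 + 16*√6) - 30 = 162 + 16*√6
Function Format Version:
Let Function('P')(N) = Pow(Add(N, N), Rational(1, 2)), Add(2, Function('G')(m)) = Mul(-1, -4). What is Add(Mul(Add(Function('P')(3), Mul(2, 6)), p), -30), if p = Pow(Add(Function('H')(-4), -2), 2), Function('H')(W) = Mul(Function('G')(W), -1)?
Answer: Add(162, Mul(16, Pow(6, Rational(1, 2)))) ≈ 201.19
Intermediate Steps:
Function('G')(m) = 2 (Function('G')(m) = Add(-2, Mul(-1, -4)) = Add(-2, 4) = 2)
Function('H')(W) = -2 (Function('H')(W) = Mul(2, -1) = -2)
p = 16 (p = Pow(Add(-2, -2), 2) = Pow(-4, 2) = 16)
Function('P')(N) = Mul(Pow(2, Rational(1, 2)), Pow(N, Rational(1, 2))) (Function('P')(N) = Pow(Mul(2, N), Rational(1, 2)) = Mul(Pow(2, Rational(1, 2)), Pow(N, Rational(1, 2))))
Add(Mul(Add(Function('P')(3), Mul(2, 6)), p), -30) = Add(Mul(Add(Mul(Pow(2, Rational(1, 2)), Pow(3, Rational(1, 2))), Mul(2, 6)), 16), -30) = Add(Mul(Add(Pow(6, Rational(1, 2)), 12), 16), -30) = Add(Mul(Add(12, Pow(6, Rational(1, 2))), 16), -30) = Add(Add(192, Mul(16, Pow(6, Rational(1, 2)))), -30) = Add(162, Mul(16, Pow(6, Rational(1, 2))))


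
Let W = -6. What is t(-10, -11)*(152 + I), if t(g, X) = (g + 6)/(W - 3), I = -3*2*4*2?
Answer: 416/9 ≈ 46.222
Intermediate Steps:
I = -48 (I = -24*2 = -3*16 = -48)
t(g, X) = -2/3 - g/9 (t(g, X) = (g + 6)/(-6 - 3) = (6 + g)/(-9) = (6 + g)*(-1/9) = -2/3 - g/9)
t(-10, -11)*(152 + I) = (-2/3 - 1/9*(-10))*(152 - 48) = (-2/3 + 10/9)*104 = (4/9)*104 = 416/9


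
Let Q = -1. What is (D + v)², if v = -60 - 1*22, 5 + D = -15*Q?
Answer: 5184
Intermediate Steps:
D = 10 (D = -5 - 15*(-1) = -5 + 15 = 10)
v = -82 (v = -60 - 22 = -82)
(D + v)² = (10 - 82)² = (-72)² = 5184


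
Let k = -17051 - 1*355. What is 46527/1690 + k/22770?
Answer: 176069/6578 ≈ 26.766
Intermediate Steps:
k = -17406 (k = -17051 - 355 = -17406)
46527/1690 + k/22770 = 46527/1690 - 17406/22770 = 46527*(1/1690) - 17406*1/22770 = 3579/130 - 967/1265 = 176069/6578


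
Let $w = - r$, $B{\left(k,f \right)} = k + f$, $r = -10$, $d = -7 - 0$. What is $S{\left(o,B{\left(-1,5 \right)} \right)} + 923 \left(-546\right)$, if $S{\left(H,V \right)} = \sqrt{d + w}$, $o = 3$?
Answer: $-503958 + \sqrt{3} \approx -5.0396 \cdot 10^{5}$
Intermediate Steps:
$d = -7$ ($d = -7 + 0 = -7$)
$B{\left(k,f \right)} = f + k$
$w = 10$ ($w = \left(-1\right) \left(-10\right) = 10$)
$S{\left(H,V \right)} = \sqrt{3}$ ($S{\left(H,V \right)} = \sqrt{-7 + 10} = \sqrt{3}$)
$S{\left(o,B{\left(-1,5 \right)} \right)} + 923 \left(-546\right) = \sqrt{3} + 923 \left(-546\right) = \sqrt{3} - 503958 = -503958 + \sqrt{3}$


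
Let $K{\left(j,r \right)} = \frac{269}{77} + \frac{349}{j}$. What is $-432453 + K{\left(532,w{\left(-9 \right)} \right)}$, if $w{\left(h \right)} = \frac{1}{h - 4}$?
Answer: $- \frac{361527239}{836} \approx -4.3245 \cdot 10^{5}$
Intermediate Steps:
$w{\left(h \right)} = \frac{1}{-4 + h}$
$K{\left(j,r \right)} = \frac{269}{77} + \frac{349}{j}$ ($K{\left(j,r \right)} = 269 \cdot \frac{1}{77} + \frac{349}{j} = \frac{269}{77} + \frac{349}{j}$)
$-432453 + K{\left(532,w{\left(-9 \right)} \right)} = -432453 + \left(\frac{269}{77} + \frac{349}{532}\right) = -432453 + \frac{3469}{836} = - \frac{361527239}{836}$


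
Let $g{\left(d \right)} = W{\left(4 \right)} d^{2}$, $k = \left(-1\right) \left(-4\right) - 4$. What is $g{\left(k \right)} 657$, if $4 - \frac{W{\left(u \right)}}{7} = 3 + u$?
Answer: $0$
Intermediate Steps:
$W{\left(u \right)} = 7 - 7 u$ ($W{\left(u \right)} = 28 - 7 \left(3 + u\right) = 28 - \left(21 + 7 u\right) = 7 - 7 u$)
$k = 0$ ($k = 4 - 4 = 0$)
$g{\left(d \right)} = - 21 d^{2}$ ($g{\left(d \right)} = \left(7 - 28\right) d^{2} = - 21 d^{2}$)
$g{\left(k \right)} 657 = - 21 \cdot 0^{2} \cdot 657 = \left(-21\right) 0 \cdot 657 = 0 \cdot 657 = 0$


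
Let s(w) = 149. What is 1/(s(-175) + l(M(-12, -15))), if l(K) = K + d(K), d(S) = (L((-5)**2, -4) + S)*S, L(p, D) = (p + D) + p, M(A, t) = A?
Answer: -1/271 ≈ -0.0036900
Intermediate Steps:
L(p, D) = D + 2*p (L(p, D) = (D + p) + p = D + 2*p)
d(S) = S*(46 + S) (d(S) = ((-4 + 2*(-5)**2) + S)*S = ((-4 + 2*25) + S)*S = ((-4 + 50) + S)*S = (46 + S)*S = S*(46 + S))
l(K) = K + K*(46 + K)
1/(s(-175) + l(M(-12, -15))) = 1/(149 - 12*(47 - 12)) = 1/(149 - 12*35) = 1/(149 - 420) = 1/(-271) = -1/271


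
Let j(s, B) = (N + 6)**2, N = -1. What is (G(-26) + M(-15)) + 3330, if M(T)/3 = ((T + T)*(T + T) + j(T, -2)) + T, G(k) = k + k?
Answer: 6008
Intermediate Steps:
j(s, B) = 25 (j(s, B) = (-1 + 6)**2 = 5**2 = 25)
G(k) = 2*k
M(T) = 75 + 3*T + 12*T**2 (M(T) = 3*(((T + T)*(T + T) + 25) + T) = 3*(((2*T)*(2*T) + 25) + T) = 3*((4*T**2 + 25) + T) = 3*((25 + 4*T**2) + T) = 3*(25 + T + 4*T**2) = 75 + 3*T + 12*T**2)
(G(-26) + M(-15)) + 3330 = (2*(-26) + (75 + 3*(-15) + 12*(-15)**2)) + 3330 = (-52 + (75 - 45 + 12*225)) + 3330 = (-52 + (75 - 45 + 2700)) + 3330 = (-52 + 2730) + 3330 = 2678 + 3330 = 6008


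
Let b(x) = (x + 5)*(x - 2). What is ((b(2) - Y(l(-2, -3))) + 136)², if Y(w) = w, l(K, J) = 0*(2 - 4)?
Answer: 18496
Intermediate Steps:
l(K, J) = 0 (l(K, J) = 0*(-2) = 0)
b(x) = (-2 + x)*(5 + x) (b(x) = (5 + x)*(-2 + x) = (-2 + x)*(5 + x))
((b(2) - Y(l(-2, -3))) + 136)² = (((-10 + 2² + 3*2) - 1*0) + 136)² = (((-10 + 4 + 6) + 0) + 136)² = ((0 + 0) + 136)² = (0 + 136)² = 136² = 18496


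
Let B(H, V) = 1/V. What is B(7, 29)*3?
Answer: 3/29 ≈ 0.10345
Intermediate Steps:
B(7, 29)*3 = 3/29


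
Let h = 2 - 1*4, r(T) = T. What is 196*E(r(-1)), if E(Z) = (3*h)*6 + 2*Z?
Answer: -7448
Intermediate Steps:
h = -2 (h = 2 - 4 = -2)
E(Z) = -36 + 2*Z (E(Z) = (3*(-2))*6 + 2*Z = -6*6 + 2*Z = -36 + 2*Z)
196*E(r(-1)) = 196*(-36 + 2*(-1)) = 196*(-36 - 2) = 196*(-38) = -7448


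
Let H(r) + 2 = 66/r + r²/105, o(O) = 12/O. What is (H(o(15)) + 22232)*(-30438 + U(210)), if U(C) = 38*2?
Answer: -1778312313917/2625 ≈ -6.7745e+8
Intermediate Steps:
U(C) = 76
H(r) = -2 + 66/r + r²/105 (H(r) = -2 + (66/r + r²/105) = -2 + 66/r + r²/105)
(H(o(15)) + 22232)*(-30438 + U(210)) = ((-2 + 66/((12/15)) + (12/15)²/105) + 22232)*(-30438 + 76) = ((-2 + 66/((12*(1/15))) + (12*(1/15))²/105) + 22232)*(-30362) = ((-2 + 66/(⅘) + (⅘)²/105) + 22232)*(-30362) = ((-2 + 66*(5/4) + (1/105)*(16/25)) + 22232)*(-30362) = ((-2 + 165/2 + 16/2625) + 22232)*(-30362) = (422657/5250 + 22232)*(-30362) = (117140657/5250)*(-30362) = -1778312313917/2625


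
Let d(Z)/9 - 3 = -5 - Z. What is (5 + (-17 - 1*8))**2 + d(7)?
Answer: 319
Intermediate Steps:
d(Z) = -18 - 9*Z (d(Z) = 27 + 9*(-5 - Z) = 27 + (-45 - 9*Z) = -18 - 9*Z)
(5 + (-17 - 1*8))**2 + d(7) = (5 + (-17 - 1*8))**2 + (-18 - 9*7) = (5 + (-17 - 8))**2 + (-18 - 63) = (5 - 25)**2 - 81 = (-20)**2 - 81 = 400 - 81 = 319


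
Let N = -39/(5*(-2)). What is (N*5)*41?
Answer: 1599/2 ≈ 799.50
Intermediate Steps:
N = 39/10 (N = -39/(-10) = -39*(-1/10) = 39/10 ≈ 3.9000)
(N*5)*41 = ((39/10)*5)*41 = (39/2)*41 = 1599/2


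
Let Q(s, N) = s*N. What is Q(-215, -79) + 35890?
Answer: 52875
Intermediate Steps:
Q(s, N) = N*s
Q(-215, -79) + 35890 = -79*(-215) + 35890 = 16985 + 35890 = 52875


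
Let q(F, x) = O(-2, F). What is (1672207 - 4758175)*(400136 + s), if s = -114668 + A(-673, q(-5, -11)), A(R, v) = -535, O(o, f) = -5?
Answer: -879294120144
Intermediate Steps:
q(F, x) = -5
s = -115203 (s = -114668 - 535 = -115203)
(1672207 - 4758175)*(400136 + s) = (1672207 - 4758175)*(400136 - 115203) = -3085968*284933 = -879294120144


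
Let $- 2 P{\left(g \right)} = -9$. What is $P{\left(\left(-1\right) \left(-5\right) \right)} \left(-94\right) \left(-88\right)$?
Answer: $37224$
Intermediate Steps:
$P{\left(g \right)} = \frac{9}{2}$ ($P{\left(g \right)} = \left(- \frac{1}{2}\right) \left(-9\right) = \frac{9}{2}$)
$P{\left(\left(-1\right) \left(-5\right) \right)} \left(-94\right) \left(-88\right) = \frac{9}{2} \left(-94\right) \left(-88\right) = \left(-423\right) \left(-88\right) = 37224$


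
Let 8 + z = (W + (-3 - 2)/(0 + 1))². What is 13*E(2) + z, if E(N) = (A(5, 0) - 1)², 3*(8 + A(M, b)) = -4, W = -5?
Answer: 13321/9 ≈ 1480.1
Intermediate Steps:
A(M, b) = -28/3 (A(M, b) = -8 + (⅓)*(-4) = -8 - 4/3 = -28/3)
z = 92 (z = -8 + (-5 + (-3 - 2)/(0 + 1))² = -8 + (-5 - 5/1)² = -8 + (-5 - 5*1)² = -8 + (-5 - 5)² = -8 + (-10)² = -8 + 100 = 92)
E(N) = 961/9 (E(N) = (-28/3 - 1)² = (-31/3)² = 961/9)
13*E(2) + z = 13*(961/9) + 92 = 12493/9 + 92 = 13321/9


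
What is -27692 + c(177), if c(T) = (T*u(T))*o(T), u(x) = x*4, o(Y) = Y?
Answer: 22153240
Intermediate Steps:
u(x) = 4*x
c(T) = 4*T³ (c(T) = (T*(4*T))*T = (4*T²)*T = 4*T³)
-27692 + c(177) = -27692 + 4*177³ = -27692 + 4*5545233 = -27692 + 22180932 = 22153240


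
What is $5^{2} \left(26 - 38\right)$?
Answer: $-300$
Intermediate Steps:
$5^{2} \left(26 - 38\right) = 25 \left(-12\right) = -300$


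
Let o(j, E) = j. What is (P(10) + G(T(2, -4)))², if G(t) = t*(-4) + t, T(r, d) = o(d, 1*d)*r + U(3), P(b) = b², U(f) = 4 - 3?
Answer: 14641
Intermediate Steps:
U(f) = 1
T(r, d) = 1 + d*r (T(r, d) = d*r + 1 = 1 + d*r)
G(t) = -3*t (G(t) = -4*t + t = -3*t)
(P(10) + G(T(2, -4)))² = (10² - 3*(1 - 4*2))² = (100 - 3*(1 - 8))² = (100 - 3*(-7))² = (100 + 21)² = 121² = 14641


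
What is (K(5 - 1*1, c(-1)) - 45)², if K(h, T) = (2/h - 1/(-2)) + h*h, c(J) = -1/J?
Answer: 784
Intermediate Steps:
K(h, T) = ½ + h² + 2/h (K(h, T) = (2/h - 1*(-½)) + h² = (2/h + ½) + h² = (½ + 2/h) + h² = ½ + h² + 2/h)
(K(5 - 1*1, c(-1)) - 45)² = ((2 + (5 - 1*1)³ + (5 - 1*1)/2)/(5 - 1*1) - 45)² = ((2 + (5 - 1)³ + (5 - 1)/2)/(5 - 1) - 45)² = ((2 + 4³ + (½)*4)/4 - 45)² = ((2 + 64 + 2)/4 - 45)² = ((¼)*68 - 45)² = (17 - 45)² = (-28)² = 784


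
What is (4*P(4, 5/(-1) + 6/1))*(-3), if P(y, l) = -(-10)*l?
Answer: -120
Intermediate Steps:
P(y, l) = 10*l
(4*P(4, 5/(-1) + 6/1))*(-3) = (4*(10*(5/(-1) + 6/1)))*(-3) = (4*(10*(5*(-1) + 6*1)))*(-3) = (4*(10*(-5 + 6)))*(-3) = (4*(10*1))*(-3) = (4*10)*(-3) = 40*(-3) = -120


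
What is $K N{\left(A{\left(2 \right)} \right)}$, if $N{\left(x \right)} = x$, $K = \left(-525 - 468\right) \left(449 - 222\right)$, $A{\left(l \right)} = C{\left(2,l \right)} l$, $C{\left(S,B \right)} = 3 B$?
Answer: $-2704932$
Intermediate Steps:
$A{\left(l \right)} = 3 l^{2}$ ($A{\left(l \right)} = 3 l l = 3 l^{2}$)
$K = -225411$ ($K = \left(-993\right) 227 = -225411$)
$K N{\left(A{\left(2 \right)} \right)} = - 225411 \cdot 3 \cdot 2^{2} = - 225411 \cdot 3 \cdot 4 = \left(-225411\right) 12 = -2704932$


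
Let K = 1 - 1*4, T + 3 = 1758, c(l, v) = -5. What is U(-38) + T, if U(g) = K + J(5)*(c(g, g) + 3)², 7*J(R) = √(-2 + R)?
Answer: 1752 + 4*√3/7 ≈ 1753.0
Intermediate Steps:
T = 1755 (T = -3 + 1758 = 1755)
J(R) = √(-2 + R)/7
K = -3 (K = 1 - 4 = -3)
U(g) = -3 + 4*√3/7 (U(g) = -3 + (√(-2 + 5)/7)*(-5 + 3)² = -3 + (√3/7)*(-2)² = -3 + (√3/7)*4 = -3 + 4*√3/7)
U(-38) + T = (-3 + 4*√3/7) + 1755 = 1752 + 4*√3/7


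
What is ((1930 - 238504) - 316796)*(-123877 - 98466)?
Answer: 123037945910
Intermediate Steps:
((1930 - 238504) - 316796)*(-123877 - 98466) = (-236574 - 316796)*(-222343) = -553370*(-222343) = 123037945910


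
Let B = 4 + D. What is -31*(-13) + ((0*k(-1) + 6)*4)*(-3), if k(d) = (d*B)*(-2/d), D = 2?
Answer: 331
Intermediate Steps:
B = 6 (B = 4 + 2 = 6)
k(d) = -12 (k(d) = (d*6)*(-2/d) = (6*d)*(-2/d) = -12)
-31*(-13) + ((0*k(-1) + 6)*4)*(-3) = -31*(-13) + ((0*(-12) + 6)*4)*(-3) = 403 + ((0 + 6)*4)*(-3) = 403 + (6*4)*(-3) = 403 + 24*(-3) = 403 - 72 = 331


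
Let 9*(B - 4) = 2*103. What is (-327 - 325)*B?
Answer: -157784/9 ≈ -17532.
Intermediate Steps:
B = 242/9 (B = 4 + (2*103)/9 = 4 + (⅑)*206 = 4 + 206/9 = 242/9 ≈ 26.889)
(-327 - 325)*B = (-327 - 325)*(242/9) = -652*242/9 = -157784/9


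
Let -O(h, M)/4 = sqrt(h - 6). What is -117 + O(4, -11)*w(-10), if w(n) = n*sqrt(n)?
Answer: -117 - 80*sqrt(5) ≈ -295.89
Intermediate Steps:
w(n) = n**(3/2)
O(h, M) = -4*sqrt(-6 + h) (O(h, M) = -4*sqrt(h - 6) = -4*sqrt(-6 + h))
-117 + O(4, -11)*w(-10) = -117 + (-4*sqrt(-6 + 4))*(-10)**(3/2) = -117 + (-4*I*sqrt(2))*(-10*I*sqrt(10)) = -117 - 80*sqrt(5)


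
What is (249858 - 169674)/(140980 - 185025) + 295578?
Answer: 13018652826/44045 ≈ 2.9558e+5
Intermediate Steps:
(249858 - 169674)/(140980 - 185025) + 295578 = 80184/(-44045) + 295578 = 80184*(-1/44045) + 295578 = -80184/44045 + 295578 = 13018652826/44045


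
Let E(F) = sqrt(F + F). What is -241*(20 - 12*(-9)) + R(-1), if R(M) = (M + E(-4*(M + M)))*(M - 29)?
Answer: -30938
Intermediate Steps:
E(F) = sqrt(2)*sqrt(F) (E(F) = sqrt(2*F) = sqrt(2)*sqrt(F))
R(M) = (-29 + M)*(M + 4*sqrt(-M)) (R(M) = (M + sqrt(2)*sqrt(-4*(M + M)))*(M - 29) = (M + sqrt(2)*sqrt(-8*M))*(-29 + M) = (M + sqrt(2)*(2*sqrt(2)*sqrt(-M)))*(-29 + M) = (M + 4*sqrt(-M))*(-29 + M) = (-29 + M)*(M + 4*sqrt(-M)))
-241*(20 - 12*(-9)) + R(-1) = -241*(20 - 12*(-9)) + ((-1)**2 - 116*sqrt(1) - 29*(-1) - 4*1**(3/2)) = -241*(20 + 108) + (1 - 116*sqrt(1) + 29 - 4*1**(3/2)) = -241*128 + (1 - 116*1 + 29 - 4*1) = -30848 + (1 - 116 + 29 - 4) = -30848 - 90 = -30938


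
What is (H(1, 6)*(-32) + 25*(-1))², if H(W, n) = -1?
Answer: 49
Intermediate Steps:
(H(1, 6)*(-32) + 25*(-1))² = (-1*(-32) + 25*(-1))² = (32 - 25)² = 7² = 49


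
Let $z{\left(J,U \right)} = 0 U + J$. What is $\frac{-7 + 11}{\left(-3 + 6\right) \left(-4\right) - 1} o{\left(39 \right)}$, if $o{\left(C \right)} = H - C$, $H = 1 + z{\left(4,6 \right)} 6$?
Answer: $\frac{56}{13} \approx 4.3077$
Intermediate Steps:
$z{\left(J,U \right)} = J$ ($z{\left(J,U \right)} = 0 + J = J$)
$H = 25$ ($H = 1 + 4 \cdot 6 = 1 + 24 = 25$)
$o{\left(C \right)} = 25 - C$
$\frac{-7 + 11}{\left(-3 + 6\right) \left(-4\right) - 1} o{\left(39 \right)} = \frac{-7 + 11}{\left(-3 + 6\right) \left(-4\right) - 1} \left(25 - 39\right) = \frac{4}{3 \left(-4\right) - 1} \left(25 - 39\right) = \frac{4}{-12 - 1} \left(-14\right) = \frac{4}{-13} \left(-14\right) = 4 \left(- \frac{1}{13}\right) \left(-14\right) = \left(- \frac{4}{13}\right) \left(-14\right) = \frac{56}{13}$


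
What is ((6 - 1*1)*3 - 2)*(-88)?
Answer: -1144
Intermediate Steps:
((6 - 1*1)*3 - 2)*(-88) = ((6 - 1)*3 - 2)*(-88) = (5*3 - 2)*(-88) = (15 - 2)*(-88) = 13*(-88) = -1144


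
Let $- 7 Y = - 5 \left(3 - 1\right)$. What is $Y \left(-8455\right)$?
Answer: $- \frac{84550}{7} \approx -12079.0$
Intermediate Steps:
$Y = \frac{10}{7}$ ($Y = - \frac{\left(-5\right) \left(3 - 1\right)}{7} = - \frac{\left(-5\right) 2}{7} = \left(- \frac{1}{7}\right) \left(-10\right) = \frac{10}{7} \approx 1.4286$)
$Y \left(-8455\right) = \frac{10}{7} \left(-8455\right) = - \frac{84550}{7}$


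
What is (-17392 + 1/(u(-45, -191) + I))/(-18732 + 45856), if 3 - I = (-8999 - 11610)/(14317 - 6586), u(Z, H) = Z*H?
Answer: -1156424456093/1803522145628 ≈ -0.64120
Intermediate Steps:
u(Z, H) = H*Z
I = 43802/7731 (I = 3 - (-8999 - 11610)/(14317 - 6586) = 3 - (-20609)/7731 = 3 - 1*(-20609/7731) = 3 + 20609/7731 = 43802/7731 ≈ 5.6658)
(-17392 + 1/(u(-45, -191) + I))/(-18732 + 45856) = (-17392 + 1/(-191*(-45) + 43802/7731))/(-18732 + 45856) = (-17392 + 1/(8595 + 43802/7731))/27124 = (-17392 + 1/(66491747/7731))*(1/27124) = (-17392 + 7731/66491747)*(1/27124) = -1156424456093/66491747*1/27124 = -1156424456093/1803522145628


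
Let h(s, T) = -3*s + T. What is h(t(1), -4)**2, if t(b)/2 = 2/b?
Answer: 256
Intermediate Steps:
t(b) = 4/b (t(b) = 2*(2/b) = 4/b)
h(s, T) = T - 3*s
h(t(1), -4)**2 = (-4 - 12/1)**2 = (-4 - 12)**2 = (-16)**2 = 256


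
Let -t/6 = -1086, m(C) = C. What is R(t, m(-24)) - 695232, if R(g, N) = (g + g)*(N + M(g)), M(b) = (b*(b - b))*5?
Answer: -1008000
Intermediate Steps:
M(b) = 0 (M(b) = (b*0)*5 = 0*5 = 0)
t = 6516 (t = -6*(-1086) = 6516)
R(g, N) = 2*N*g (R(g, N) = (g + g)*(N + 0) = (2*g)*N = 2*N*g)
R(t, m(-24)) - 695232 = 2*(-24)*6516 - 695232 = -312768 - 695232 = -1008000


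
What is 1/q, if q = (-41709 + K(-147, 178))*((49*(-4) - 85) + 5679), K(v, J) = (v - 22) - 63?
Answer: -1/226397518 ≈ -4.4170e-9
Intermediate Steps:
K(v, J) = -85 + v (K(v, J) = (-22 + v) - 63 = -85 + v)
q = -226397518 (q = (-41709 + (-85 - 147))*((49*(-4) - 85) + 5679) = (-41709 - 232)*((-196 - 85) + 5679) = -41941*(-281 + 5679) = -41941*5398 = -226397518)
1/q = 1/(-226397518) = -1/226397518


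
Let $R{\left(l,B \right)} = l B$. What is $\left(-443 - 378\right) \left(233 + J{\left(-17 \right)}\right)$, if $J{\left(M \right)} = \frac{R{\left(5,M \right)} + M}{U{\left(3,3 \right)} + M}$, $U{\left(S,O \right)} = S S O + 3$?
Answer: $- \frac{2403067}{13} \approx -1.8485 \cdot 10^{5}$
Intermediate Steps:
$U{\left(S,O \right)} = 3 + O S^{2}$ ($U{\left(S,O \right)} = S^{2} O + 3 = O S^{2} + 3 = 3 + O S^{2}$)
$R{\left(l,B \right)} = B l$
$J{\left(M \right)} = \frac{6 M}{30 + M}$ ($J{\left(M \right)} = \frac{M 5 + M}{\left(3 + 3 \cdot 3^{2}\right) + M} = \frac{5 M + M}{\left(3 + 3 \cdot 9\right) + M} = \frac{6 M}{\left(3 + 27\right) + M} = \frac{6 M}{30 + M}$)
$\left(-443 - 378\right) \left(233 + J{\left(-17 \right)}\right) = \left(-443 - 378\right) \left(233 + 6 \left(-17\right) \frac{1}{30 - 17}\right) = - 821 \left(233 + 6 \left(-17\right) \frac{1}{13}\right) = - 821 \left(233 - \frac{102}{13}\right) = \left(-821\right) \frac{2927}{13} = - \frac{2403067}{13}$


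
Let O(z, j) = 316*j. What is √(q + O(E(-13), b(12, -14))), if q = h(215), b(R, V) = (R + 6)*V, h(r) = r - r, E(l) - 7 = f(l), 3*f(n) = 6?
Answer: 12*I*√553 ≈ 282.19*I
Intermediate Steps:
f(n) = 2 (f(n) = (⅓)*6 = 2)
E(l) = 9 (E(l) = 7 + 2 = 9)
h(r) = 0
b(R, V) = V*(6 + R) (b(R, V) = (6 + R)*V = V*(6 + R))
q = 0
√(q + O(E(-13), b(12, -14))) = √(0 + 316*(-14*(6 + 12))) = √(0 + 316*(-14*18)) = √(0 + 316*(-252)) = √(0 - 79632) = √(-79632) = 12*I*√553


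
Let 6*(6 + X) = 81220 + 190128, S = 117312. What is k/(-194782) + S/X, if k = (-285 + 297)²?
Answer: 4283203968/1651459187 ≈ 2.5936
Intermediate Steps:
X = 135656/3 (X = -6 + (81220 + 190128)/6 = -6 + (⅙)*271348 = -6 + 135674/3 = 135656/3 ≈ 45219.)
k = 144 (k = 12² = 144)
k/(-194782) + S/X = 144/(-194782) + 117312/(135656/3) = 144*(-1/194782) + 117312*(3/135656) = -72/97391 + 43992/16957 = 4283203968/1651459187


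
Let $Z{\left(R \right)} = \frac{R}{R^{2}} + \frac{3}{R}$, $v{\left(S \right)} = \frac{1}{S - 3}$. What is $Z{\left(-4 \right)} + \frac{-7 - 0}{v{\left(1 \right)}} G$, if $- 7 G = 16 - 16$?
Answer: $-1$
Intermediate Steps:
$v{\left(S \right)} = \frac{1}{-3 + S}$
$Z{\left(R \right)} = \frac{4}{R}$ ($Z{\left(R \right)} = \frac{R}{R^{2}} + \frac{3}{R} = \frac{1}{R} + \frac{3}{R} = \frac{4}{R}$)
$G = 0$ ($G = - \frac{16 - 16}{7} = \left(- \frac{1}{7}\right) 0 = 0$)
$Z{\left(-4 \right)} + \frac{-7 - 0}{v{\left(1 \right)}} G = \frac{4}{-4} + \frac{-7 - 0}{\frac{1}{-3 + 1}} \cdot 0 = 4 \left(- \frac{1}{4}\right) + \frac{-7 + 0}{\frac{1}{-2}} \cdot 0 = -1 + - \frac{7}{- \frac{1}{2}} \cdot 0 = -1 + \left(-7\right) \left(-2\right) 0 = -1 + 14 \cdot 0 = -1 + 0 = -1$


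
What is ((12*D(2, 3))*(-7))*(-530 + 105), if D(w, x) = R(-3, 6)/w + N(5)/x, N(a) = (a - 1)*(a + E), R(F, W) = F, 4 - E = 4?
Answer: 184450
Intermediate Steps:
E = 0 (E = 4 - 1*4 = 4 - 4 = 0)
N(a) = a*(-1 + a) (N(a) = (a - 1)*(a + 0) = (-1 + a)*a = a*(-1 + a))
D(w, x) = -3/w + 20/x (D(w, x) = -3/w + (5*(-1 + 5))/x = -3/w + (5*4)/x = -3/w + 20/x)
((12*D(2, 3))*(-7))*(-530 + 105) = ((12*(-3/2 + 20/3))*(-7))*(-530 + 105) = ((12*(-3*½ + 20*(⅓)))*(-7))*(-425) = ((12*(-3/2 + 20/3))*(-7))*(-425) = ((12*(31/6))*(-7))*(-425) = (62*(-7))*(-425) = -434*(-425) = 184450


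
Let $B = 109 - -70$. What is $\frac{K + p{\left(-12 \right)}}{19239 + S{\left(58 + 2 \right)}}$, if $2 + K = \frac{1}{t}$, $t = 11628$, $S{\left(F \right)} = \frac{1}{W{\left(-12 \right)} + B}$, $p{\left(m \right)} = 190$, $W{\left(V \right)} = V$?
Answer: $\frac{365072855}{37359763992} \approx 0.0097718$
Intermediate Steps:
$B = 179$ ($B = 109 + 70 = 179$)
$S{\left(F \right)} = \frac{1}{167}$ ($S{\left(F \right)} = \frac{1}{-12 + 179} = \frac{1}{167}$)
$K = - \frac{23255}{11628}$ ($K = -2 + \frac{1}{11628} = - \frac{23255}{11628} \approx -1.9999$)
$\frac{K + p{\left(-12 \right)}}{19239 + S{\left(58 + 2 \right)}} = \frac{- \frac{23255}{11628} + 190}{19239 + \frac{1}{167}} = \frac{2186065}{11628 \cdot \frac{3212914}{167}} = \frac{2186065}{11628} \cdot \frac{167}{3212914} = \frac{365072855}{37359763992}$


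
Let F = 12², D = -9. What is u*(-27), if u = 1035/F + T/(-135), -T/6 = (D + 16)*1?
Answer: -16197/80 ≈ -202.46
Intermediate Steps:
T = -42 (T = -6*(-9 + 16) = -42 ≈ -42.000)
F = 144
u = 5399/720 (u = 1035/144 - 42/(-135) = 1035*(1/144) - 42*(-1/135) = 115/16 + 14/45 = 5399/720 ≈ 7.4986)
u*(-27) = (5399/720)*(-27) = -16197/80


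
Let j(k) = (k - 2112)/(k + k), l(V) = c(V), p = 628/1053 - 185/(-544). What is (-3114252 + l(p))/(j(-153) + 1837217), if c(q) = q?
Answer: -1783942665227/1052420928624 ≈ -1.6951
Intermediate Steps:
p = 536437/572832 (p = 628*(1/1053) - 185*(-1/544) = 628/1053 + 185/544 = 536437/572832 ≈ 0.93646)
l(V) = V
j(k) = (-2112 + k)/(2*k) (j(k) = (-2112 + k)/((2*k)) = (-2112 + k)*(1/(2*k)) = (-2112 + k)/(2*k))
(-3114252 + l(p))/(j(-153) + 1837217) = (-3114252 + 536437/572832)/((½)*(-2112 - 153)/(-153) + 1837217) = -1783942665227/(572832*((½)*(-1/153)*(-2265) + 1837217)) = -1783942665227/(572832*(755/102 + 1837217)) = -1783942665227/(572832*187396889/102) = -1783942665227/572832*102/187396889 = -1783942665227/1052420928624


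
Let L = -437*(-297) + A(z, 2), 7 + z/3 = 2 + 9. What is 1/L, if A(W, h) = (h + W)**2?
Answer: 1/129985 ≈ 7.6932e-6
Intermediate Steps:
z = 12 (z = -21 + 3*(2 + 9) = -21 + 3*11 = -21 + 33 = 12)
A(W, h) = (W + h)**2
L = 129985 (L = -437*(-297) + (12 + 2)**2 = 129789 + 14**2 = 129789 + 196 = 129985)
1/L = 1/129985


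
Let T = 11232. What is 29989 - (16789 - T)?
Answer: 24432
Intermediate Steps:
29989 - (16789 - T) = 29989 - (16789 - 1*11232) = 29989 - (16789 - 11232) = 29989 - 1*5557 = 29989 - 5557 = 24432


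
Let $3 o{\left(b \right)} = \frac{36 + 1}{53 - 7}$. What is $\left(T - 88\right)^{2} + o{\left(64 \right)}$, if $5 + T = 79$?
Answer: $\frac{27085}{138} \approx 196.27$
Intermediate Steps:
$o{\left(b \right)} = \frac{37}{138}$ ($o{\left(b \right)} = \frac{\left(36 + 1\right) \frac{1}{53 - 7}}{3} = \frac{37 \cdot \frac{1}{46}}{3} = \frac{1}{3} \cdot \frac{37}{46} = \frac{37}{138}$)
$T = 74$ ($T = -5 + 79 = 74$)
$\left(T - 88\right)^{2} + o{\left(64 \right)} = \left(74 - 88\right)^{2} + \frac{37}{138} = \left(-14\right)^{2} + \frac{37}{138} = 196 + \frac{37}{138} = \frac{27085}{138}$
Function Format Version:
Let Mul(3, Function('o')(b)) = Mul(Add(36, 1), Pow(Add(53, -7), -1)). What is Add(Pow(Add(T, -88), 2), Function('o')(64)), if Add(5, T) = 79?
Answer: Rational(27085, 138) ≈ 196.27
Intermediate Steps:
Function('o')(b) = Rational(37, 138) (Function('o')(b) = Mul(Rational(1, 3), Mul(Add(36, 1), Pow(Add(53, -7), -1))) = Mul(Rational(1, 3), Mul(37, Pow(46, -1))) = Mul(Rational(1, 3), Mul(37, Rational(1, 46))) = Mul(Rational(1, 3), Rational(37, 46)) = Rational(37, 138))
T = 74 (T = Add(-5, 79) = 74)
Add(Pow(Add(T, -88), 2), Function('o')(64)) = Add(Pow(Add(74, -88), 2), Rational(37, 138)) = Add(Pow(-14, 2), Rational(37, 138)) = Add(196, Rational(37, 138)) = Rational(27085, 138)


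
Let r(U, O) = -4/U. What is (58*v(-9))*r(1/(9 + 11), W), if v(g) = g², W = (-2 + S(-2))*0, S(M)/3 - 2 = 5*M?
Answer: -375840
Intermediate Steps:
S(M) = 6 + 15*M (S(M) = 6 + 3*(5*M) = 6 + 15*M)
W = 0 (W = (-2 + (6 + 15*(-2)))*0 = (-2 + (6 - 30))*0 = (-2 - 24)*0 = -26*0 = 0)
(58*v(-9))*r(1/(9 + 11), W) = (58*(-9)²)*(-4/(1/(9 + 11))) = (58*81)*(-4/(1/20)) = 4698*(-4/1/20) = 4698*(-4*20) = 4698*(-80) = -375840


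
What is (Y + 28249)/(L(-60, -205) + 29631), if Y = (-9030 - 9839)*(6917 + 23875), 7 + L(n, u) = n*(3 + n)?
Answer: -52816909/3004 ≈ -17582.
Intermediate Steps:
L(n, u) = -7 + n*(3 + n)
Y = -581014248 (Y = -18869*30792 = -581014248)
(Y + 28249)/(L(-60, -205) + 29631) = (-581014248 + 28249)/((-7 + (-60)² + 3*(-60)) + 29631) = -580985999/((-7 + 3600 - 180) + 29631) = -580985999/(3413 + 29631) = -580985999/33044 = -580985999*1/33044 = -52816909/3004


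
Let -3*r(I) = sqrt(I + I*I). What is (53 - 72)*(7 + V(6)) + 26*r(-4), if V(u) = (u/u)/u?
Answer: -817/6 - 52*sqrt(3)/3 ≈ -166.19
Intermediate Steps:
V(u) = 1/u
r(I) = -sqrt(I + I**2)/3 (r(I) = -sqrt(I + I*I)/3 = -sqrt(I + I**2)/3)
(53 - 72)*(7 + V(6)) + 26*r(-4) = (53 - 72)*(7 + 1/6) + 26*(-2*sqrt(3)/3) = -19*(7 + 1/6) + 26*(-2*sqrt(3)/3) = -19*43/6 + 26*(-2*sqrt(3)/3) = -817/6 + 26*(-2*sqrt(3)/3) = -817/6 - 52*sqrt(3)/3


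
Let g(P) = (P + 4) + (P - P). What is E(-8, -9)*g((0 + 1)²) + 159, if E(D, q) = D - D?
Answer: 159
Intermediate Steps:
g(P) = 4 + P (g(P) = (4 + P) + 0 = 4 + P)
E(D, q) = 0
E(-8, -9)*g((0 + 1)²) + 159 = 0*(4 + (0 + 1)²) + 159 = 0*(4 + 1²) + 159 = 0*(4 + 1) + 159 = 0*5 + 159 = 0 + 159 = 159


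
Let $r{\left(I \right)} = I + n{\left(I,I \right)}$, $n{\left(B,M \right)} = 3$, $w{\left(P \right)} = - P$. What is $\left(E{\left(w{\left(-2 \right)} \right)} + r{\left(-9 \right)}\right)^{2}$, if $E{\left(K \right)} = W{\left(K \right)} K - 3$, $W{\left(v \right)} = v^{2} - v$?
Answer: $25$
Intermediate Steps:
$r{\left(I \right)} = 3 + I$ ($r{\left(I \right)} = I + 3 = 3 + I$)
$E{\left(K \right)} = -3 + K^{2} \left(-1 + K\right)$ ($E{\left(K \right)} = K \left(-1 + K\right) K - 3 = K^{2} \left(-1 + K\right) - 3 = -3 + K^{2} \left(-1 + K\right)$)
$\left(E{\left(w{\left(-2 \right)} \right)} + r{\left(-9 \right)}\right)^{2} = \left(\left(-3 + \left(\left(-1\right) \left(-2\right)\right)^{2} \left(-1 - -2\right)\right) + \left(3 - 9\right)\right)^{2} = \left(\left(-3 + 2^{2} \left(-1 + 2\right)\right) - 6\right)^{2} = \left(\left(-3 + 4 \cdot 1\right) - 6\right)^{2} = \left(\left(-3 + 4\right) - 6\right)^{2} = \left(1 - 6\right)^{2} = \left(-5\right)^{2} = 25$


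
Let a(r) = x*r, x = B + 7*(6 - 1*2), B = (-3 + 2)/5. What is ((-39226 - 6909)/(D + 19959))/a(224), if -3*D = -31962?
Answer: -230675/953166368 ≈ -0.00024201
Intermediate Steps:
D = 10654 (D = -⅓*(-31962) = 10654)
B = -⅕ (B = -1*⅕ = -⅕ ≈ -0.20000)
x = 139/5 (x = -⅕ + 7*(6 - 1*2) = -⅕ + 7*(6 - 2) = -⅕ + 7*4 = -⅕ + 28 = 139/5 ≈ 27.800)
a(r) = 139*r/5
((-39226 - 6909)/(D + 19959))/a(224) = ((-39226 - 6909)/(10654 + 19959))/(((139/5)*224)) = (-46135/30613)/(31136/5) = -46135*1/30613*(5/31136) = -46135/30613*5/31136 = -230675/953166368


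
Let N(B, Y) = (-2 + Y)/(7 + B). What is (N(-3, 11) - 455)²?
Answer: 3279721/16 ≈ 2.0498e+5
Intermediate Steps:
N(B, Y) = (-2 + Y)/(7 + B)
(N(-3, 11) - 455)² = ((-2 + 11)/(7 - 3) - 455)² = (9/4 - 455)² = (-1811/4)² = 3279721/16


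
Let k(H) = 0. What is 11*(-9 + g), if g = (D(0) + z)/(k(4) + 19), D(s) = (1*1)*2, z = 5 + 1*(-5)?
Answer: -1859/19 ≈ -97.842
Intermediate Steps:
z = 0 (z = 5 - 5 = 0)
D(s) = 2 (D(s) = 1*2 = 2)
g = 2/19 (g = (2 + 0)/(0 + 19) = 2/19 ≈ 0.10526)
11*(-9 + g) = 11*(-9 + 2/19) = 11*(-169/19) = -1859/19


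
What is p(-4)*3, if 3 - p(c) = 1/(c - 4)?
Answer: 75/8 ≈ 9.3750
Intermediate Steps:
p(c) = 3 - 1/(-4 + c) (p(c) = 3 - 1/(c - 4) = 3 - 1/(-4 + c))
p(-4)*3 = ((-13 + 3*(-4))/(-4 - 4))*3 = ((-13 - 12)/(-8))*3 = -⅛*(-25)*3 = (25/8)*3 = 75/8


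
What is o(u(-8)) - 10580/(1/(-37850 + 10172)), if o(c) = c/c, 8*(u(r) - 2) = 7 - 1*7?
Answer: 292833241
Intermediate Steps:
u(r) = 2 (u(r) = 2 + (7 - 1*7)/8 = 2 + (7 - 7)/8 = 2 + (⅛)*0 = 2 + 0 = 2)
o(c) = 1
o(u(-8)) - 10580/(1/(-37850 + 10172)) = 1 - 10580/(1/(-37850 + 10172)) = 1 - 10580/(1/(-27678)) = 1 - 10580/(-1/27678) = 1 - 10580*(-27678) = 1 - 1*(-292833240) = 1 + 292833240 = 292833241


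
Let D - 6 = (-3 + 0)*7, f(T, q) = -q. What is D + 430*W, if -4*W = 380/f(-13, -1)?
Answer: -40865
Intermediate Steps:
D = -15 (D = 6 + (-3 + 0)*7 = 6 - 3*7 = 6 - 21 = -15)
W = -95 (W = -95/((-1*(-1))) = -95/1 = -95 ≈ -95.000)
D + 430*W = -15 + 430*(-95) = -15 - 40850 = -40865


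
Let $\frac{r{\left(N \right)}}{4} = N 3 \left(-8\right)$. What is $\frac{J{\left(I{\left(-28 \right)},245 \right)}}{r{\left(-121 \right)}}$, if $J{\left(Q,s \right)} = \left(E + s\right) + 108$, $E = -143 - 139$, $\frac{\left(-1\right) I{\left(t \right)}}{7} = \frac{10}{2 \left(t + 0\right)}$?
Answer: $\frac{71}{11616} \approx 0.0061123$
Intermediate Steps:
$I{\left(t \right)} = - \frac{35}{t}$ ($I{\left(t \right)} = - 7 \frac{10}{2 \left(t + 0\right)} = - 7 \frac{10}{2 t} = - 7 \cdot 10 \frac{1}{2 t} = - 7 \frac{5}{t} = - \frac{35}{t}$)
$E = -282$
$r{\left(N \right)} = - 96 N$ ($r{\left(N \right)} = 4 N 3 \left(-8\right) = 4 \cdot 3 N \left(-8\right) = 4 \left(- 24 N\right) = - 96 N$)
$J{\left(Q,s \right)} = -174 + s$ ($J{\left(Q,s \right)} = \left(-282 + s\right) + 108 = -174 + s$)
$\frac{J{\left(I{\left(-28 \right)},245 \right)}}{r{\left(-121 \right)}} = \frac{-174 + 245}{\left(-96\right) \left(-121\right)} = \frac{71}{11616}$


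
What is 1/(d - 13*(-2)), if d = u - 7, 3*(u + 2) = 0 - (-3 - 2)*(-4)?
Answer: 3/31 ≈ 0.096774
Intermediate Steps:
u = -26/3 (u = -2 + (0 - (-3 - 2)*(-4))/3 = -2 + (0 - (-5)*(-4))/3 = -2 + (0 - 1*20)/3 = -2 + (0 - 20)/3 = -2 + (1/3)*(-20) = -2 - 20/3 = -26/3 ≈ -8.6667)
d = -47/3 (d = -26/3 - 7 = -47/3 ≈ -15.667)
1/(d - 13*(-2)) = 1/(-47/3 - 13*(-2)) = 1/(-47/3 + 26) = 1/(31/3) = 3/31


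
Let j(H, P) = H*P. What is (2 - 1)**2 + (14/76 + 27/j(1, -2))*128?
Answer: -32365/19 ≈ -1703.4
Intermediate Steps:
(2 - 1)**2 + (14/76 + 27/j(1, -2))*128 = (2 - 1)**2 + (14/76 + 27/((1*(-2))))*128 = 1**2 + (14*(1/76) + 27/(-2))*128 = 1 + (7/38 + 27*(-1/2))*128 = 1 + (7/38 - 27/2)*128 = 1 - 253/19*128 = 1 - 32384/19 = -32365/19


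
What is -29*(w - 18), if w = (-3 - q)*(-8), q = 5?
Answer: -1334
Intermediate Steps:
w = 64 (w = (-3 - 1*5)*(-8) = (-3 - 5)*(-8) = -8*(-8) = 64)
-29*(w - 18) = -29*(64 - 18) = -29*46 = -1334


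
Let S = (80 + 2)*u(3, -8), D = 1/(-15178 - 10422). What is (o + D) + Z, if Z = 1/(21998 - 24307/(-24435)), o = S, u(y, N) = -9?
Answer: -10155738344163037/13761163187200 ≈ -738.00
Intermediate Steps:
D = -1/25600 (D = 1/(-25600) = -1/25600 ≈ -3.9063e-5)
S = -738 (S = (80 + 2)*(-9) = 82*(-9) = -738)
o = -738
Z = 24435/537545437 (Z = 1/(21998 - 24307*(-1/24435)) = 1/(21998 + 24307/24435) = 1/(537545437/24435) = 24435/537545437 ≈ 4.5457e-5)
(o + D) + Z = (-738 - 1/25600) + 24435/537545437 = -18892801/25600 + 24435/537545437 = -10155738344163037/13761163187200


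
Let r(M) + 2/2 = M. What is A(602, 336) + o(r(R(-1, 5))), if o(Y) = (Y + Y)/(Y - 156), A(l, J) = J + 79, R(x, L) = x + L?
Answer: 21163/51 ≈ 414.96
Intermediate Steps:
R(x, L) = L + x
A(l, J) = 79 + J
r(M) = -1 + M
o(Y) = 2*Y/(-156 + Y) (o(Y) = (2*Y)/(-156 + Y) = 2*Y/(-156 + Y))
A(602, 336) + o(r(R(-1, 5))) = (79 + 336) + 2*(-1 + (5 - 1))/(-156 + (-1 + (5 - 1))) = 415 + 2*(-1 + 4)/(-156 + (-1 + 4)) = 415 + 2*3/(-156 + 3) = 415 + 2*3/(-153) = 415 + 2*3*(-1/153) = 415 - 2/51 = 21163/51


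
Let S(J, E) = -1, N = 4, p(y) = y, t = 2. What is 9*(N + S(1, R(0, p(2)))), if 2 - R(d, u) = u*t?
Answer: 27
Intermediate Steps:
R(d, u) = 2 - 2*u (R(d, u) = 2 - u*2 = 2 - 2*u)
9*(N + S(1, R(0, p(2)))) = 9*(4 - 1) = 9*3 = 27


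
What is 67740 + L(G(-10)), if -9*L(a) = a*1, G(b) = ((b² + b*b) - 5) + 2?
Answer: 609463/9 ≈ 67718.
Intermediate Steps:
G(b) = -3 + 2*b² (G(b) = ((b² + b²) - 5) + 2 = (2*b² - 5) + 2 = (-5 + 2*b²) + 2 = -3 + 2*b²)
L(a) = -a/9
67740 + L(G(-10)) = 67740 - (-3 + 2*(-10)²)/9 = 67740 - (-3 + 2*100)/9 = 67740 - (-3 + 200)/9 = 67740 - ⅑*197 = 67740 - 197/9 = 609463/9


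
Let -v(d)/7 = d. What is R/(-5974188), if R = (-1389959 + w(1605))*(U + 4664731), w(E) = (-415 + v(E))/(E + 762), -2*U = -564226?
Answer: 1356278117006911/1178408583 ≈ 1.1509e+6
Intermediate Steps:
U = 282113 (U = -1/2*(-564226) = 282113)
v(d) = -7*d
w(E) = (-415 - 7*E)/(762 + E) (w(E) = (-415 - 7*E)/(E + 762) = (-415 - 7*E)/(762 + E))
R = -5425112468027644/789 (R = (-1389959 + (-415 - 7*1605)/(762 + 1605))*(282113 + 4664731) = (-1389959 + (-415 - 11235)/2367)*4946844 = (-1389959 + (1/2367)*(-11650))*4946844 = (-1389959 - 11650/2367)*4946844 = -3290044603/2367*4946844 = -5425112468027644/789 ≈ -6.8759e+12)
R/(-5974188) = -5425112468027644/789/(-5974188) = -5425112468027644/789*(-1/5974188) = 1356278117006911/1178408583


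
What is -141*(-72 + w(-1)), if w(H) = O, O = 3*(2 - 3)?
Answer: 10575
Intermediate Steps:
O = -3 (O = 3*(-1) = -3)
w(H) = -3
-141*(-72 + w(-1)) = -141*(-72 - 3) = -141*(-75) = 10575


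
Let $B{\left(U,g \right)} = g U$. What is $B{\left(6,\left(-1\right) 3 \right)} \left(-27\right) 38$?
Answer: $18468$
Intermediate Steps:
$B{\left(U,g \right)} = U g$
$B{\left(6,\left(-1\right) 3 \right)} \left(-27\right) 38 = 6 \left(\left(-1\right) 3\right) \left(-27\right) 38 = 6 \left(-3\right) \left(-27\right) 38 = \left(-18\right) \left(-27\right) 38 = 486 \cdot 38 = 18468$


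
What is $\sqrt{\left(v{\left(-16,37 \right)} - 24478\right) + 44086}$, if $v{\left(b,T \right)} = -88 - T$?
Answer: $\sqrt{19483} \approx 139.58$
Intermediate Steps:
$\sqrt{\left(v{\left(-16,37 \right)} - 24478\right) + 44086} = \sqrt{\left(\left(-88 - 37\right) - 24478\right) + 44086} = \sqrt{\left(-125 - 24478\right) + 44086} = \sqrt{-24603 + 44086} = \sqrt{19483}$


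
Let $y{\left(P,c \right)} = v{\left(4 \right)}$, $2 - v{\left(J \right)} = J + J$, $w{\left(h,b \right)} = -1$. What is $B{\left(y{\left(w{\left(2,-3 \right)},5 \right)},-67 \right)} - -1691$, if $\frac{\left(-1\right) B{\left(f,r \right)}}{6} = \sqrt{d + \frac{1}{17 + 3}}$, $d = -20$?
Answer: $1691 - \frac{3 i \sqrt{1995}}{5} \approx 1691.0 - 26.799 i$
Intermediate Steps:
$v{\left(J \right)} = 2 - 2 J$ ($v{\left(J \right)} = 2 - \left(J + J\right) = 2 - 2 J$)
$y{\left(P,c \right)} = -6$ ($y{\left(P,c \right)} = 2 - 8 = -6$)
$B{\left(f,r \right)} = - \frac{3 i \sqrt{1995}}{5}$ ($B{\left(f,r \right)} = - 6 \sqrt{-20 + \frac{1}{17 + 3}} = - 6 \sqrt{-20 + \frac{1}{20}} = - 6 \sqrt{- \frac{399}{20}} = - 6 \frac{i \sqrt{1995}}{10} = - \frac{3 i \sqrt{1995}}{5}$)
$B{\left(y{\left(w{\left(2,-3 \right)},5 \right)},-67 \right)} - -1691 = - \frac{3 i \sqrt{1995}}{5} - -1691 = - \frac{3 i \sqrt{1995}}{5} + 1691 = 1691 - \frac{3 i \sqrt{1995}}{5}$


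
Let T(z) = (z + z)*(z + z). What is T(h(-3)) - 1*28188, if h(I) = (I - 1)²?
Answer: -27164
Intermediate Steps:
h(I) = (-1 + I)²
T(z) = 4*z² (T(z) = (2*z)*(2*z) = 4*z²)
T(h(-3)) - 1*28188 = 4*((-1 - 3)²)² - 1*28188 = 4*((-4)²)² - 28188 = 4*16² - 28188 = 4*256 - 28188 = 1024 - 28188 = -27164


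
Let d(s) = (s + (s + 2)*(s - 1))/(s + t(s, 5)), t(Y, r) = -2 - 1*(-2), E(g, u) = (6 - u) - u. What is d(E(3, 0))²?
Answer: 529/9 ≈ 58.778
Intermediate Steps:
E(g, u) = 6 - 2*u
t(Y, r) = 0 (t(Y, r) = -2 + 2 = 0)
d(s) = (s + (-1 + s)*(2 + s))/s (d(s) = (s + (s + 2)*(s - 1))/(s + 0) = (s + (2 + s)*(-1 + s))/s = (s + (-1 + s)*(2 + s))/s)
d(E(3, 0))² = (2 + (6 - 2*0) - 2/(6 - 2*0))² = (2 + (6 + 0) - 2/(6 + 0))² = (2 + 6 - 2/6)² = (2 + 6 - 2*⅙)² = (2 + 6 - ⅓)² = (23/3)² = 529/9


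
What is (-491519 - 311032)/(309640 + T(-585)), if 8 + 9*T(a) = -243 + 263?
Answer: -2407653/928924 ≈ -2.5919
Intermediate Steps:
T(a) = 4/3 (T(a) = -8/9 + (-243 + 263)/9 = -8/9 + (⅑)*20 = -8/9 + 20/9 = 4/3)
(-491519 - 311032)/(309640 + T(-585)) = (-491519 - 311032)/(309640 + 4/3) = -802551/928924/3 = -802551*3/928924 = -2407653/928924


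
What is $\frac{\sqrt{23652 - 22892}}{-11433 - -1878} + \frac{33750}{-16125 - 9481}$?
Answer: $- \frac{16875}{12803} - \frac{2 \sqrt{190}}{9555} \approx -1.3209$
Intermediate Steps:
$\frac{\sqrt{23652 - 22892}}{-11433 - -1878} + \frac{33750}{-16125 - 9481} = \frac{\sqrt{760}}{-11433 + 1878} + \frac{33750}{-16125 - 9481} = \frac{2 \sqrt{190}}{-9555} + \frac{33750}{-25606} = 2 \sqrt{190} \left(- \frac{1}{9555}\right) + 33750 \left(- \frac{1}{25606}\right) = - \frac{2 \sqrt{190}}{9555} - \frac{16875}{12803} = - \frac{16875}{12803} - \frac{2 \sqrt{190}}{9555}$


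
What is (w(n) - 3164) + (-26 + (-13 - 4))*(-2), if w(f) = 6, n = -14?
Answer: -3072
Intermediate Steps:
(w(n) - 3164) + (-26 + (-13 - 4))*(-2) = (6 - 3164) + (-26 + (-13 - 4))*(-2) = -3158 + (-26 - 17)*(-2) = -3158 - 43*(-2) = -3158 + 86 = -3072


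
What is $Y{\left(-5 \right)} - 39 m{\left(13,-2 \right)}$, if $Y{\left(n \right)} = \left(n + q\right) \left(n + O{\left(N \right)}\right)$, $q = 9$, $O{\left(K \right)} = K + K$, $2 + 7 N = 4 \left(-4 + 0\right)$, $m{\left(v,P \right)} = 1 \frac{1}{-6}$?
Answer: $- \frac{477}{14} \approx -34.071$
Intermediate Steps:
$m{\left(v,P \right)} = - \frac{1}{6}$ ($m{\left(v,P \right)} = 1 \left(- \frac{1}{6}\right) = - \frac{1}{6}$)
$N = - \frac{18}{7}$ ($N = - \frac{2}{7} + \frac{4 \left(-4 + 0\right)}{7} = - \frac{2}{7} + \frac{4 \left(-4\right)}{7} = - \frac{2}{7} + \frac{1}{7} \left(-16\right) = - \frac{2}{7} - \frac{16}{7} = - \frac{18}{7} \approx -2.5714$)
$O{\left(K \right)} = 2 K$
$Y{\left(n \right)} = \left(9 + n\right) \left(- \frac{36}{7} + n\right)$ ($Y{\left(n \right)} = \left(n + 9\right) \left(n + 2 \left(- \frac{18}{7}\right)\right) = \left(9 + n\right) \left(n - \frac{36}{7}\right) = \left(9 + n\right) \left(- \frac{36}{7} + n\right)$)
$Y{\left(-5 \right)} - 39 m{\left(13,-2 \right)} = \left(- \frac{324}{7} + \left(-5\right)^{2} + \frac{27}{7} \left(-5\right)\right) - - \frac{13}{2} = \left(- \frac{324}{7} + 25 - \frac{135}{7}\right) + \frac{13}{2} = - \frac{284}{7} + \frac{13}{2} = - \frac{477}{14}$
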